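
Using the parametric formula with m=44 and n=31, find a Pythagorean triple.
(975, 2728, 2897)

Euclid's formula: a = m² - n², b = 2mn, c = m² + n²
m = 44, n = 31
a = 44² - 31² = 1936 - 961 = 975
b = 2 × 44 × 31 = 2728
c = 44² + 31² = 1936 + 961 = 2897
Verification: 975² + 2728² = 950625 + 7441984 = 8392609 = 2897² ✓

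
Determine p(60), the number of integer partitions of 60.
966467

p(n) counts ways to write n as a sum of positive integers (order ignored).
Euler's pentagonal recurrence: p(k) = p(k-1) + p(k-2) - p(k-5) - p(k-7) + p(k-12) + p(k-15) - ... (offsets j(3j∓1)/2, signs ++--, p(0)=1, p(<0)=0).
DP table for k = 0..59: p(0)=1, p(1)=1, p(2)=2, p(3)=3, p(4)=5, p(5)=7, p(6)=11, p(7)=15, p(8)=22, p(9)=30, p(10)=42, p(11)=56, p(12)=77, p(13)=101, p(14)=135, p(15)=176, p(16)=231, p(17)=297, p(18)=385, p(19)=490, p(20)=627, p(21)=792, p(22)=1002, p(23)=1255, p(24)=1575, p(25)=1958, p(26)=2436, p(27)=3010, p(28)=3718, p(29)=4565, p(30)=5604, p(31)=6842, p(32)=8349, p(33)=10143, p(34)=12310, p(35)=14883, p(36)=17977, p(37)=21637, p(38)=26015, p(39)=31185, p(40)=37338, p(41)=44583, p(42)=53174, p(43)=63261, p(44)=75175, p(45)=89134, p(46)=105558, p(47)=124754, p(48)=147273, p(49)=173525, p(50)=204226, p(51)=239943, p(52)=281589, p(53)=329931, p(54)=386155, p(55)=451276, p(56)=526823, p(57)=614154, p(58)=715220, p(59)=831820.
Final step: p(60) = p(59) + p(58) - p(55) - p(53) + p(48) + p(45) - p(38) - p(34) + p(25) + p(20) - p(9) - p(3)
= 831820 + 715220 - 451276 - 329931 + 147273 + 89134 - 26015 - 12310 + 1958 + 627 - 30 - 3
= 966467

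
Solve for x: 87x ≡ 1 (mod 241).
205

gcd(87, 241) = 1, so the inverse exists.
Extended Euclidean algorithm on (241, 87):
241 = 2 × 87 + 67  ⟹  67 = (1)·241 + (-2)·87
87 = 1 × 67 + 20  ⟹  20 = (-1)·241 + (3)·87
67 = 3 × 20 + 7  ⟹  7 = (4)·241 + (-11)·87
20 = 2 × 7 + 6  ⟹  6 = (-9)·241 + (25)·87
7 = 1 × 6 + 1  ⟹  1 = (13)·241 + (-36)·87
So (-36)·87 ≡ 1 (mod 241), i.e. 87^(-1) ≡ -36 ≡ 205 (mod 241).
Check: 87 × 205 = 17835 ≡ 1 (mod 241)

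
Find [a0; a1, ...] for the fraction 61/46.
[1; 3, 15]

Euclidean algorithm steps:
61 = 1 × 46 + 15
46 = 3 × 15 + 1
15 = 15 × 1 + 0
Continued fraction: [1; 3, 15]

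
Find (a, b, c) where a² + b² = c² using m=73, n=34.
(4173, 4964, 6485)

Euclid's formula: a = m² - n², b = 2mn, c = m² + n²
m = 73, n = 34
a = 73² - 34² = 5329 - 1156 = 4173
b = 2 × 73 × 34 = 4964
c = 73² + 34² = 5329 + 1156 = 6485
Verification: 4173² + 4964² = 17413929 + 24641296 = 42055225 = 6485² ✓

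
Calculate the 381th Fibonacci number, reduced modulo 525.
506

Matrix identity: Q^n = [[F_(n+1), F_n], [F_n, F_(n-1)]] with Q = [[1,1],[1,0]].
n = 381 = 101111101₂. Square-and-multiply, entries mod 525:
Q^1 = [[1,1],[1,0]]
Q^2 = (Q^1)² = [[2,1],[1,1]]
Q^5 = (Q^2)²·Q = [[8,5],[5,3]]
Q^11 = (Q^5)²·Q = [[144,89],[89,55]]
Q^23 = (Q^11)²·Q = [[168,307],[307,386]]
Q^47 = (Q^23)²·Q = [[126,148],[148,503]]
Q^95 = (Q^47)²·Q = [[147,505],[505,167]]
Q^190 = (Q^95)² = [[484,20],[20,464]]
Q^381 = (Q^190)²·Q = [[41,506],[506,60]]
F_381 mod 525 = Q^381[0][1] = 506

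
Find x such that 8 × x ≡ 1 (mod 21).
8

gcd(8, 21) = 1, so the inverse exists.
Extended Euclidean algorithm on (21, 8):
21 = 2 × 8 + 5  ⟹  5 = (1)·21 + (-2)·8
8 = 1 × 5 + 3  ⟹  3 = (-1)·21 + (3)·8
5 = 1 × 3 + 2  ⟹  2 = (2)·21 + (-5)·8
3 = 1 × 2 + 1  ⟹  1 = (-3)·21 + (8)·8
So (8)·8 ≡ 1 (mod 21), i.e. 8^(-1) ≡ 8 (mod 21).
Check: 8 × 8 = 64 ≡ 1 (mod 21)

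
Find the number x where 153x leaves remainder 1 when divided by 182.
69

gcd(153, 182) = 1, so the inverse exists.
Extended Euclidean algorithm on (182, 153):
182 = 1 × 153 + 29  ⟹  29 = (1)·182 + (-1)·153
153 = 5 × 29 + 8  ⟹  8 = (-5)·182 + (6)·153
29 = 3 × 8 + 5  ⟹  5 = (16)·182 + (-19)·153
8 = 1 × 5 + 3  ⟹  3 = (-21)·182 + (25)·153
5 = 1 × 3 + 2  ⟹  2 = (37)·182 + (-44)·153
3 = 1 × 2 + 1  ⟹  1 = (-58)·182 + (69)·153
So (69)·153 ≡ 1 (mod 182), i.e. 153^(-1) ≡ 69 (mod 182).
Check: 153 × 69 = 10557 ≡ 1 (mod 182)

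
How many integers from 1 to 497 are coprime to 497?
420

497 = 7 × 71
φ(n) = n × ∏(1 - 1/p) for each prime p dividing n
φ(497) = 497 × (1 - 1/7) × (1 - 1/71) = 420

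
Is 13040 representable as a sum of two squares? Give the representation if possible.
Not possible

Factorization: 13040 = 2^4 × 5 × 163
By Fermat: n is sum of two squares iff every prime p ≡ 3 (mod 4) appears to even power.
Prime(s) ≡ 3 (mod 4) with odd exponent: [(163, 1)]
Therefore 13040 cannot be expressed as a² + b².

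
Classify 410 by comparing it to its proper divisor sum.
deficient

Proper divisors of 410: sum = 1 + 2 + 5 + 10 + 41 + 82 + 205 = 346
Since 346 < 410, 410 is deficient.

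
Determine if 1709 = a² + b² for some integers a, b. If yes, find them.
22² + 35² (a=22, b=35)

Factorization: 1709 = 1709
By Fermat: n is sum of two squares iff every prime p ≡ 3 (mod 4) appears to even power.
All primes ≡ 3 (mod 4) appear to even power.
Search a = 0, 1, 2, … for 1709 - a² a perfect square: first hit at a = 22: 1709 - 484 = 1225 = 35².
1709 = 22² + 35² = 484 + 1225 ✓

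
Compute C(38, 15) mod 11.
4

Using Lucas' theorem:
Write n=38 and k=15 in base 11:
n in base 11: [3, 5]
k in base 11: [1, 4]
C(38,15) mod 11 = ∏ C(n_i, k_i) mod 11
Digit binomials (mod 11): C(3,1) = 3; C(5,4) = 5
Product: 3 × 5 = 15 ≡ 4 (mod 11)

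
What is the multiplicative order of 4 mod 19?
9

19 is prime, so ord(4) divides φ(19) = 18.
Divisors of 18: 1, 2, 3, 6, 9, 18.
Repeated squaring: 4^1 ≡ 4, 4^2 ≡ 16, 4^4 ≡ 9, 4^8 ≡ 5, 4^16 ≡ 6 (mod 19).
Test 4^d mod 19 for each divisor d in increasing order:
4^1 ≡ 4
4^2 ≡ 16
4^3 = 4^2·4^1 ≡ 7
4^6 = 4^4·4^2 ≡ 11
4^9 = 4^8·4^1 ≡ 1  ← first divisor giving 1
The order is 9.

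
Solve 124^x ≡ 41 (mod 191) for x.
135

Baby-step giant-step with step n = ⌈√191⌉ = 14.
Baby steps 124^j mod 191 (j:value) for j=0..13: 0:1, 1:124, 2:96, 3:62, 4:48, 5:31, 6:24, 7:111, 8:12, 9:151, 10:6, 11:171, 12:3, 13:181.
Giant-step multiplier: 124^(-14) ≡ 124^(190-14) = 124^176 ≡ 128 (mod 191).
Giant steps γ_i = 41·128^i mod 191: γ_0=41, γ_1=91, γ_2=188, γ_3=189, γ_4=126, γ_5=84, γ_6=56, γ_7=101, γ_8=131, γ_9=151 (in table at j=9).
x = i·n + j = 9·14 + 9 = 135.
Check: 124^135 ≡ 41 (mod 191).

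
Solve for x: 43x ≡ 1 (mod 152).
99

gcd(43, 152) = 1, so the inverse exists.
Extended Euclidean algorithm on (152, 43):
152 = 3 × 43 + 23  ⟹  23 = (1)·152 + (-3)·43
43 = 1 × 23 + 20  ⟹  20 = (-1)·152 + (4)·43
23 = 1 × 20 + 3  ⟹  3 = (2)·152 + (-7)·43
20 = 6 × 3 + 2  ⟹  2 = (-13)·152 + (46)·43
3 = 1 × 2 + 1  ⟹  1 = (15)·152 + (-53)·43
So (-53)·43 ≡ 1 (mod 152), i.e. 43^(-1) ≡ -53 ≡ 99 (mod 152).
Check: 43 × 99 = 4257 ≡ 1 (mod 152)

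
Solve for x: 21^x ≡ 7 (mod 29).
4

Baby-step giant-step with step n = ⌈√29⌉ = 6.
Baby steps 21^j mod 29 (j:value) for j=0..5: 0:1, 1:21, 2:6, 3:10, 4:7, 5:2.
h = 7 is already in the table at j=4, so x = 4.
Check: 21^4 ≡ 7 (mod 29).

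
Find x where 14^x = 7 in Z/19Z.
6

Baby-step giant-step with step n = ⌈√19⌉ = 5.
Baby steps 14^j mod 19 (j:value) for j=0..4: 0:1, 1:14, 2:6, 3:8, 4:17.
Giant-step multiplier: 14^(-5) ≡ 14^(18-5) = 14^13 ≡ 2 (mod 19).
Giant steps γ_i = 7·2^i mod 19: γ_0=7, γ_1=14 (in table at j=1).
x = i·n + j = 1·5 + 1 = 6.
Check: 14^6 ≡ 7 (mod 19).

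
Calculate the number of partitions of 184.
980462880430

p(n) counts ways to write n as a sum of positive integers (order ignored).
Euler's pentagonal recurrence: p(k) = p(k-1) + p(k-2) - p(k-5) - p(k-7) + p(k-12) + p(k-15) - ... (offsets j(3j∓1)/2, signs ++--, p(0)=1, p(<0)=0).
DP table for k = 0..183: p(0)=1, p(1)=1, p(2)=2, p(3)=3, p(4)=5, p(5)=7, p(6)=11, p(7)=15, p(8)=22, p(9)=30, p(10)=42, p(11)=56, p(12)=77, p(13)=101, p(14)=135, p(15)=176, p(16)=231, p(17)=297, p(18)=385, p(19)=490, p(20)=627, p(21)=792, p(22)=1002, p(23)=1255, p(24)=1575, p(25)=1958, p(26)=2436, p(27)=3010, p(28)=3718, p(29)=4565, p(30)=5604, p(31)=6842, p(32)=8349, p(33)=10143, p(34)=12310, p(35)=14883, p(36)=17977, p(37)=21637, p(38)=26015, p(39)=31185, p(40)=37338, p(41)=44583, p(42)=53174, p(43)=63261, p(44)=75175, p(45)=89134, p(46)=105558, p(47)=124754, p(48)=147273, p(49)=173525, p(50)=204226, p(51)=239943, p(52)=281589, p(53)=329931, p(54)=386155, p(55)=451276, p(56)=526823, p(57)=614154, p(58)=715220, p(59)=831820, p(60)=966467, p(61)=1121505, p(62)=1300156, p(63)=1505499, p(64)=1741630, p(65)=2012558, p(66)=2323520, p(67)=2679689, p(68)=3087735, p(69)=3554345, p(70)=4087968, p(71)=4697205, p(72)=5392783, p(73)=6185689, p(74)=7089500, p(75)=8118264, p(76)=9289091, p(77)=10619863, p(78)=12132164, p(79)=13848650, p(80)=15796476, p(81)=18004327, p(82)=20506255, p(83)=23338469, p(84)=26543660, p(85)=30167357, p(86)=34262962, p(87)=38887673, p(88)=44108109, p(89)=49995925, p(90)=56634173, p(91)=64112359, p(92)=72533807, p(93)=82010177, p(94)=92669720, p(95)=104651419, p(96)=118114304, p(97)=133230930, p(98)=150198136, p(99)=169229875, p(100)=190569292, p(101)=214481126, p(102)=241265379, p(103)=271248950, p(104)=304801365, p(105)=342325709, p(106)=384276336, p(107)=431149389, p(108)=483502844, p(109)=541946240, p(110)=607163746, p(111)=679903203, p(112)=761002156, p(113)=851376628, p(114)=952050665, p(115)=1064144451, p(116)=1188908248, p(117)=1327710076, p(118)=1482074143, p(119)=1653668665, p(120)=1844349560, p(121)=2056148051, p(122)=2291320912, p(123)=2552338241, p(124)=2841940500, p(125)=3163127352, p(126)=3519222692, p(127)=3913864295, p(128)=4351078600, p(129)=4835271870, p(130)=5371315400, p(131)=5964539504, p(132)=6620830889, p(133)=7346629512, p(134)=8149040695, p(135)=9035836076, p(136)=10015581680, p(137)=11097645016, p(138)=12292341831, p(139)=13610949895, p(140)=15065878135, p(141)=16670689208, p(142)=18440293320, p(143)=20390982757, p(144)=22540654445, p(145)=24908858009, p(146)=27517052599, p(147)=30388671978, p(148)=33549419497, p(149)=37027355200, p(150)=40853235313, p(151)=45060624582, p(152)=49686288421, p(153)=54770336324, p(154)=60356673280, p(155)=66493182097, p(156)=73232243759, p(157)=80630964769, p(158)=88751778802, p(159)=97662728555, p(160)=107438159466, p(161)=118159068427, p(162)=129913904637, p(163)=142798995930, p(164)=156919475295, p(165)=172389800255, p(166)=189334822579, p(167)=207890420102, p(168)=228204732751, p(169)=250438925115, p(170)=274768617130, p(171)=301384802048, p(172)=330495499613, p(173)=362326859895, p(174)=397125074750, p(175)=435157697830, p(176)=476715857290, p(177)=522115831195, p(178)=571701605655, p(179)=625846753120, p(180)=684957390936, p(181)=749474411781, p(182)=819876908323, p(183)=896684817527.
Final step: p(184) = p(183) + p(182) - p(179) - p(177) + p(172) + p(169) - p(162) - p(158) + p(149) + p(144) - p(133) - p(127) + p(114) + p(107) - p(92) - p(84) + p(67) + p(58) - p(39) - p(29) + p(8)
= 896684817527 + 819876908323 - 625846753120 - 522115831195 + 330495499613 + 250438925115 - 129913904637 - 88751778802 + 37027355200 + 22540654445 - 7346629512 - 3913864295 + 952050665 + 431149389 - 72533807 - 26543660 + 2679689 + 715220 - 31185 - 4565 + 22
= 980462880430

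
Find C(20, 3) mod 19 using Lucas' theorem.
0

Using Lucas' theorem:
Write n=20 and k=3 in base 19:
n in base 19: [1, 1]
k in base 19: [0, 3]
C(20,3) mod 19 = ∏ C(n_i, k_i) mod 19
Digit binomials (mod 19): C(1,0) = 1; C(1,3) = 0 (k_i > n_i)
Product: 1 × 0 = 0 ≡ 0 (mod 19)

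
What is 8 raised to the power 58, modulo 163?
21

Repeated squaring. Binary of 58 = 111010.
8^1 ≡ 8 (mod 163); 8^2 ≡ 64 (mod 163); 8^4 ≡ 21 (mod 163); 8^8 ≡ 115 (mod 163); 8^16 ≡ 22 (mod 163); 8^32 ≡ 158 (mod 163)
8^58 = 8^2 × 8^8 × 8^16 × 8^32 ≡ 21 (mod 163)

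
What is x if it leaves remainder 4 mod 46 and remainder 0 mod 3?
96

Using Chinese Remainder Theorem:
M = 46 × 3 = 138
M1 = 3, M2 = 46
y1 = 3^(-1) mod 46 = 31
y2 = 46^(-1) mod 3 = 1
x = (4×3×31 + 0×46×1) mod 138 = 96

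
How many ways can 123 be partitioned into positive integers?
2552338241

p(n) counts ways to write n as a sum of positive integers (order ignored).
Euler's pentagonal recurrence: p(k) = p(k-1) + p(k-2) - p(k-5) - p(k-7) + p(k-12) + p(k-15) - ... (offsets j(3j∓1)/2, signs ++--, p(0)=1, p(<0)=0).
DP table for k = 0..122: p(0)=1, p(1)=1, p(2)=2, p(3)=3, p(4)=5, p(5)=7, p(6)=11, p(7)=15, p(8)=22, p(9)=30, p(10)=42, p(11)=56, p(12)=77, p(13)=101, p(14)=135, p(15)=176, p(16)=231, p(17)=297, p(18)=385, p(19)=490, p(20)=627, p(21)=792, p(22)=1002, p(23)=1255, p(24)=1575, p(25)=1958, p(26)=2436, p(27)=3010, p(28)=3718, p(29)=4565, p(30)=5604, p(31)=6842, p(32)=8349, p(33)=10143, p(34)=12310, p(35)=14883, p(36)=17977, p(37)=21637, p(38)=26015, p(39)=31185, p(40)=37338, p(41)=44583, p(42)=53174, p(43)=63261, p(44)=75175, p(45)=89134, p(46)=105558, p(47)=124754, p(48)=147273, p(49)=173525, p(50)=204226, p(51)=239943, p(52)=281589, p(53)=329931, p(54)=386155, p(55)=451276, p(56)=526823, p(57)=614154, p(58)=715220, p(59)=831820, p(60)=966467, p(61)=1121505, p(62)=1300156, p(63)=1505499, p(64)=1741630, p(65)=2012558, p(66)=2323520, p(67)=2679689, p(68)=3087735, p(69)=3554345, p(70)=4087968, p(71)=4697205, p(72)=5392783, p(73)=6185689, p(74)=7089500, p(75)=8118264, p(76)=9289091, p(77)=10619863, p(78)=12132164, p(79)=13848650, p(80)=15796476, p(81)=18004327, p(82)=20506255, p(83)=23338469, p(84)=26543660, p(85)=30167357, p(86)=34262962, p(87)=38887673, p(88)=44108109, p(89)=49995925, p(90)=56634173, p(91)=64112359, p(92)=72533807, p(93)=82010177, p(94)=92669720, p(95)=104651419, p(96)=118114304, p(97)=133230930, p(98)=150198136, p(99)=169229875, p(100)=190569292, p(101)=214481126, p(102)=241265379, p(103)=271248950, p(104)=304801365, p(105)=342325709, p(106)=384276336, p(107)=431149389, p(108)=483502844, p(109)=541946240, p(110)=607163746, p(111)=679903203, p(112)=761002156, p(113)=851376628, p(114)=952050665, p(115)=1064144451, p(116)=1188908248, p(117)=1327710076, p(118)=1482074143, p(119)=1653668665, p(120)=1844349560, p(121)=2056148051, p(122)=2291320912.
Final step: p(123) = p(122) + p(121) - p(118) - p(116) + p(111) + p(108) - p(101) - p(97) + p(88) + p(83) - p(72) - p(66) + p(53) + p(46) - p(31) - p(23) + p(6)
= 2291320912 + 2056148051 - 1482074143 - 1188908248 + 679903203 + 483502844 - 214481126 - 133230930 + 44108109 + 23338469 - 5392783 - 2323520 + 329931 + 105558 - 6842 - 1255 + 11
= 2552338241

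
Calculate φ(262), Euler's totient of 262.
130

262 = 2 × 131
φ(n) = n × ∏(1 - 1/p) for each prime p dividing n
φ(262) = 262 × (1 - 1/2) × (1 - 1/131) = 130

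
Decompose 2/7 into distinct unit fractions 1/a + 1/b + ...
1/4 + 1/28

Greedy algorithm:
2/7: ceiling(7/2) = 4, use 1/4
1/28: ceiling(28/1) = 28, use 1/28
Result: 2/7 = 1/4 + 1/28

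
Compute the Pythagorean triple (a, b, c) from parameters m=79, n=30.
(5341, 4740, 7141)

Euclid's formula: a = m² - n², b = 2mn, c = m² + n²
m = 79, n = 30
a = 79² - 30² = 6241 - 900 = 5341
b = 2 × 79 × 30 = 4740
c = 79² + 30² = 6241 + 900 = 7141
Verification: 5341² + 4740² = 28526281 + 22467600 = 50993881 = 7141² ✓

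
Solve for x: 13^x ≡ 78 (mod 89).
40

Baby-step giant-step with step n = ⌈√89⌉ = 10.
Baby steps 13^j mod 89 (j:value) for j=0..9: 0:1, 1:13, 2:80, 3:61, 4:81, 5:74, 6:72, 7:46, 8:64, 9:31.
Giant-step multiplier: 13^(-10) ≡ 13^(88-10) = 13^78 ≡ 36 (mod 89).
Giant steps γ_i = 78·36^i mod 89: γ_0=78, γ_1=49, γ_2=73, γ_3=47, γ_4=1 (in table at j=0).
x = i·n + j = 4·10 + 0 = 40.
Check: 13^40 ≡ 78 (mod 89).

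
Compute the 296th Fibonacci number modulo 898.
153

Matrix identity: Q^n = [[F_(n+1), F_n], [F_n, F_(n-1)]] with Q = [[1,1],[1,0]].
n = 296 = 100101000₂. Square-and-multiply, entries mod 898:
Q^1 = [[1,1],[1,0]]
Q^2 = (Q^1)² = [[2,1],[1,1]]
Q^4 = (Q^2)² = [[5,3],[3,2]]
Q^9 = (Q^4)²·Q = [[55,34],[34,21]]
Q^18 = (Q^9)² = [[589,788],[788,699]]
Q^37 = (Q^18)²·Q = [[25,719],[719,204]]
Q^74 = (Q^37)² = [[338,317],[317,21]]
Q^148 = (Q^74)² = [[111,655],[655,354]]
Q^296 = (Q^148)² = [[428,153],[153,275]]
F_296 mod 898 = Q^296[0][1] = 153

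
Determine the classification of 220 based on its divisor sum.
abundant

Proper divisors of 220: sum = 1 + 2 + 4 + 5 + 10 + 11 + 20 + 22 + 44 + 55 + 110 = 284
Since 284 > 220, 220 is abundant.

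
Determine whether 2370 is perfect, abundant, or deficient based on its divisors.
abundant

Proper divisors of 2370: sum = 1 + 2 + 3 + 5 + 6 + 10 + 15 + 30 + 79 + 158 + 237 + 395 + 474 + 790 + 1185 = 3390
Since 3390 > 2370, 2370 is abundant.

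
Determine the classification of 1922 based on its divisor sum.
deficient

Proper divisors of 1922: sum = 1 + 2 + 31 + 62 + 961 = 1057
Since 1057 < 1922, 1922 is deficient.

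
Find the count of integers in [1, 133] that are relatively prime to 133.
108

133 = 7 × 19
φ(n) = n × ∏(1 - 1/p) for each prime p dividing n
φ(133) = 133 × (1 - 1/7) × (1 - 1/19) = 108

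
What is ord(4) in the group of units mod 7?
3

7 is prime, so ord(4) divides φ(7) = 6.
Divisors of 6: 1, 2, 3, 6.
Repeated squaring: 4^1 ≡ 4, 4^2 ≡ 2, 4^4 ≡ 4 (mod 7).
Test 4^d mod 7 for each divisor d in increasing order:
4^1 ≡ 4
4^2 ≡ 2
4^3 = 4^2·4^1 ≡ 1  ← first divisor giving 1
The order is 3.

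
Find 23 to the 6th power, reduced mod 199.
187

Repeated squaring. Binary of 6 = 110.
23^1 ≡ 23 (mod 199); 23^2 ≡ 131 (mod 199); 23^4 ≡ 47 (mod 199)
23^6 = 23^2 × 23^4 ≡ 187 (mod 199)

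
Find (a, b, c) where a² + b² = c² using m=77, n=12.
(5785, 1848, 6073)

Euclid's formula: a = m² - n², b = 2mn, c = m² + n²
m = 77, n = 12
a = 77² - 12² = 5929 - 144 = 5785
b = 2 × 77 × 12 = 1848
c = 77² + 12² = 5929 + 144 = 6073
Verification: 5785² + 1848² = 33466225 + 3415104 = 36881329 = 6073² ✓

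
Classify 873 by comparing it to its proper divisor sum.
deficient

Proper divisors of 873: sum = 1 + 3 + 9 + 97 + 291 = 401
Since 401 < 873, 873 is deficient.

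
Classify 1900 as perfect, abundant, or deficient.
abundant

Proper divisors of 1900: sum = 1 + 2 + 4 + 5 + 10 + 19 + 20 + 25 + ... + 190 + 380 + 475 + 950 (17 divisors) = 2440
Since 2440 > 1900, 1900 is abundant.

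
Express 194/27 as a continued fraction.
[7; 5, 2, 2]

Euclidean algorithm steps:
194 = 7 × 27 + 5
27 = 5 × 5 + 2
5 = 2 × 2 + 1
2 = 2 × 1 + 0
Continued fraction: [7; 5, 2, 2]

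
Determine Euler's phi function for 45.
24

45 = 3^2 × 5
φ(n) = n × ∏(1 - 1/p) for each prime p dividing n
φ(45) = 45 × (1 - 1/3) × (1 - 1/5) = 24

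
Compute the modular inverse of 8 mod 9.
8

gcd(8, 9) = 1, so the inverse exists.
Extended Euclidean algorithm on (9, 8):
9 = 1 × 8 + 1  ⟹  1 = (1)·9 + (-1)·8
So (-1)·8 ≡ 1 (mod 9), i.e. 8^(-1) ≡ -1 ≡ 8 (mod 9).
Check: 8 × 8 = 64 ≡ 1 (mod 9)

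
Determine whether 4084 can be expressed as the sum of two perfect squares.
22² + 60² (a=22, b=60)

Factorization: 4084 = 2^2 × 1021
By Fermat: n is sum of two squares iff every prime p ≡ 3 (mod 4) appears to even power.
All primes ≡ 3 (mod 4) appear to even power.
Search a = 0, 1, 2, … for 4084 - a² a perfect square: first hit at a = 22: 4084 - 484 = 3600 = 60².
4084 = 22² + 60² = 484 + 3600 ✓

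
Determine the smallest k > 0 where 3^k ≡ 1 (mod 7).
6

7 is prime, so ord(3) divides φ(7) = 6.
Divisors of 6: 1, 2, 3, 6.
Repeated squaring: 3^1 ≡ 3, 3^2 ≡ 2, 3^4 ≡ 4 (mod 7).
Test 3^d mod 7 for each divisor d in increasing order:
3^1 ≡ 3
3^2 ≡ 2
3^3 = 3^2·3^1 ≡ 6
3^6 = 3^4·3^2 ≡ 1  ← first divisor giving 1
The order is 6.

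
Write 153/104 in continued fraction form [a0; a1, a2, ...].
[1; 2, 8, 6]

Euclidean algorithm steps:
153 = 1 × 104 + 49
104 = 2 × 49 + 6
49 = 8 × 6 + 1
6 = 6 × 1 + 0
Continued fraction: [1; 2, 8, 6]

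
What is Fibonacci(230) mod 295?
235

Matrix identity: Q^n = [[F_(n+1), F_n], [F_n, F_(n-1)]] with Q = [[1,1],[1,0]].
n = 230 = 11100110₂. Square-and-multiply, entries mod 295:
Q^1 = [[1,1],[1,0]]
Q^3 = (Q^1)²·Q = [[3,2],[2,1]]
Q^7 = (Q^3)²·Q = [[21,13],[13,8]]
Q^14 = (Q^7)² = [[20,82],[82,233]]
Q^28 = (Q^14)² = [[44,96],[96,243]]
Q^57 = (Q^28)²·Q = [[59,237],[237,117]]
Q^115 = (Q^57)²·Q = [[177,60],[60,117]]
Q^230 = (Q^115)² = [[119,235],[235,179]]
F_230 mod 295 = Q^230[0][1] = 235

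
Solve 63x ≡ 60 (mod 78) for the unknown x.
x ≡ 22 (mod 26)

gcd(63, 78) = 3, which divides 60, so solutions exist.
Divide through by 3: 21x ≡ 20 (mod 26).
Find 21^(-1) mod 26 by the extended Euclidean algorithm:
26 = 1 × 21 + 5  ⟹  5 = (1)·26 + (-1)·21
21 = 4 × 5 + 1  ⟹  1 = (-4)·26 + (5)·21
So (5)·21 ≡ 1 (mod 26), i.e. 21^(-1) ≡ 5 (mod 26).
x ≡ 5 × 20 = 100 ≡ 22 (mod 26).
Check: 63 × 22 = 1386 ≡ 60 (mod 78).
x ≡ 22 (mod 26), giving 3 solutions mod 78.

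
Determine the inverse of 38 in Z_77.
75

gcd(38, 77) = 1, so the inverse exists.
Extended Euclidean algorithm on (77, 38):
77 = 2 × 38 + 1  ⟹  1 = (1)·77 + (-2)·38
So (-2)·38 ≡ 1 (mod 77), i.e. 38^(-1) ≡ -2 ≡ 75 (mod 77).
Check: 38 × 75 = 2850 ≡ 1 (mod 77)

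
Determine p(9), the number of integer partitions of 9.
30

p(n) counts ways to write n as a sum of positive integers (order ignored).
Examples: 9; 8 + 1; 7 + 2; 7 + 1 + 1; 6 + 3; ... (30 total)
p(9) = 30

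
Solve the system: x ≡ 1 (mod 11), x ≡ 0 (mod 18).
144

Using Chinese Remainder Theorem:
M = 11 × 18 = 198
M1 = 18, M2 = 11
y1 = 18^(-1) mod 11 = 8
y2 = 11^(-1) mod 18 = 5
x = (1×18×8 + 0×11×5) mod 198 = 144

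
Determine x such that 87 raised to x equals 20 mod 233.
25

Baby-step giant-step with step n = ⌈√233⌉ = 16.
Baby steps 87^j mod 233 (j:value) for j=0..15: 0:1, 1:87, 2:113, 3:45, 4:187, 5:192, 6:161, 7:27, 8:19, 9:22, 10:50, 11:156, 12:58, 13:153, 14:30, 15:47.
Giant-step multiplier: 87^(-16) ≡ 87^(232-16) = 87^216 ≡ 71 (mod 233).
Giant steps γ_i = 20·71^i mod 233: γ_0=20, γ_1=22 (in table at j=9).
x = i·n + j = 1·16 + 9 = 25.
Check: 87^25 ≡ 20 (mod 233).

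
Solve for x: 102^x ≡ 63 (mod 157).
121

Baby-step giant-step with step n = ⌈√157⌉ = 13.
Baby steps 102^j mod 157 (j:value) for j=0..12: 0:1, 1:102, 2:42, 3:45, 4:37, 5:6, 6:141, 7:95, 8:113, 9:65, 10:36, 11:61, 12:99.
Giant-step multiplier: 102^(-13) ≡ 102^(156-13) = 102^143 ≡ 22 (mod 157).
Giant steps γ_i = 63·22^i mod 157: γ_0=63, γ_1=130, γ_2=34, γ_3=120, γ_4=128, γ_5=147, γ_6=94, γ_7=27, γ_8=123, γ_9=37 (in table at j=4).
x = i·n + j = 9·13 + 4 = 121.
Check: 102^121 ≡ 63 (mod 157).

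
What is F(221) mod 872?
5

Matrix identity: Q^n = [[F_(n+1), F_n], [F_n, F_(n-1)]] with Q = [[1,1],[1,0]].
n = 221 = 11011101₂. Square-and-multiply, entries mod 872:
Q^1 = [[1,1],[1,0]]
Q^3 = (Q^1)²·Q = [[3,2],[2,1]]
Q^6 = (Q^3)² = [[13,8],[8,5]]
Q^13 = (Q^6)²·Q = [[377,233],[233,144]]
Q^27 = (Q^13)²·Q = [[403,218],[218,185]]
Q^55 = (Q^27)²·Q = [[653,653],[653,0]]
Q^110 = (Q^55)² = [[2,1],[1,1]]
Q^221 = (Q^110)²·Q = [[8,5],[5,3]]
F_221 mod 872 = Q^221[0][1] = 5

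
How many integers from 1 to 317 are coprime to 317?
316

317 = 317
φ(n) = n × ∏(1 - 1/p) for each prime p dividing n
φ(317) = 317 × (1 - 1/317) = 316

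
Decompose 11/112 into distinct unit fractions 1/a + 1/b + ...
1/11 + 1/137 + 1/168784

Greedy algorithm:
11/112: ceiling(112/11) = 11, use 1/11
9/1232: ceiling(1232/9) = 137, use 1/137
1/168784: ceiling(168784/1) = 168784, use 1/168784
Result: 11/112 = 1/11 + 1/137 + 1/168784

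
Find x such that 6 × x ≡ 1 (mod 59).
10

gcd(6, 59) = 1, so the inverse exists.
Extended Euclidean algorithm on (59, 6):
59 = 9 × 6 + 5  ⟹  5 = (1)·59 + (-9)·6
6 = 1 × 5 + 1  ⟹  1 = (-1)·59 + (10)·6
So (10)·6 ≡ 1 (mod 59), i.e. 6^(-1) ≡ 10 (mod 59).
Check: 6 × 10 = 60 ≡ 1 (mod 59)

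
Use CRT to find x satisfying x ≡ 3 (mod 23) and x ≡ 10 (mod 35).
325

Using Chinese Remainder Theorem:
M = 23 × 35 = 805
M1 = 35, M2 = 23
y1 = 35^(-1) mod 23 = 2
y2 = 23^(-1) mod 35 = 32
x = (3×35×2 + 10×23×32) mod 805 = 325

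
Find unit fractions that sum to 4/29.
1/8 + 1/78 + 1/9048

Greedy algorithm:
4/29: ceiling(29/4) = 8, use 1/8
3/232: ceiling(232/3) = 78, use 1/78
1/9048: ceiling(9048/1) = 9048, use 1/9048
Result: 4/29 = 1/8 + 1/78 + 1/9048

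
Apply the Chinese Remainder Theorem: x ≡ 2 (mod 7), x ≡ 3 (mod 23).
72

Using Chinese Remainder Theorem:
M = 7 × 23 = 161
M1 = 23, M2 = 7
y1 = 23^(-1) mod 7 = 4
y2 = 7^(-1) mod 23 = 10
x = (2×23×4 + 3×7×10) mod 161 = 72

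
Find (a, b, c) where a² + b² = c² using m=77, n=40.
(4329, 6160, 7529)

Euclid's formula: a = m² - n², b = 2mn, c = m² + n²
m = 77, n = 40
a = 77² - 40² = 5929 - 1600 = 4329
b = 2 × 77 × 40 = 6160
c = 77² + 40² = 5929 + 1600 = 7529
Verification: 4329² + 6160² = 18740241 + 37945600 = 56685841 = 7529² ✓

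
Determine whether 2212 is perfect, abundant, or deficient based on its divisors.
abundant

Proper divisors of 2212: sum = 1 + 2 + 4 + 7 + 14 + 28 + 79 + 158 + 316 + 553 + 1106 = 2268
Since 2268 > 2212, 2212 is abundant.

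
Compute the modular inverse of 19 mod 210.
199

gcd(19, 210) = 1, so the inverse exists.
Extended Euclidean algorithm on (210, 19):
210 = 11 × 19 + 1  ⟹  1 = (1)·210 + (-11)·19
So (-11)·19 ≡ 1 (mod 210), i.e. 19^(-1) ≡ -11 ≡ 199 (mod 210).
Check: 19 × 199 = 3781 ≡ 1 (mod 210)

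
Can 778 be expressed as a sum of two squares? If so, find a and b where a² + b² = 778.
7² + 27² (a=7, b=27)

Factorization: 778 = 2 × 389
By Fermat: n is sum of two squares iff every prime p ≡ 3 (mod 4) appears to even power.
All primes ≡ 3 (mod 4) appear to even power.
Search a = 0, 1, 2, … for 778 - a² a perfect square: first hit at a = 7: 778 - 49 = 729 = 27².
778 = 7² + 27² = 49 + 729 ✓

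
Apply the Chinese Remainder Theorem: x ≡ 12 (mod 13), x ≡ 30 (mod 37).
363

Using Chinese Remainder Theorem:
M = 13 × 37 = 481
M1 = 37, M2 = 13
y1 = 37^(-1) mod 13 = 6
y2 = 13^(-1) mod 37 = 20
x = (12×37×6 + 30×13×20) mod 481 = 363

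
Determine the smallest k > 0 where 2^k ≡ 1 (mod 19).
18

19 is prime, so ord(2) divides φ(19) = 18.
Divisors of 18: 1, 2, 3, 6, 9, 18.
Repeated squaring: 2^1 ≡ 2, 2^2 ≡ 4, 2^4 ≡ 16, 2^8 ≡ 9, 2^16 ≡ 5 (mod 19).
Test 2^d mod 19 for each divisor d in increasing order:
2^1 ≡ 2
2^2 ≡ 4
2^3 = 2^2·2^1 ≡ 8
2^6 = 2^4·2^2 ≡ 7
2^9 = 2^8·2^1 ≡ 18
2^18 = 2^16·2^2 ≡ 1  ← first divisor giving 1
The order is 18.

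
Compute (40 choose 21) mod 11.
0

Using Lucas' theorem:
Write n=40 and k=21 in base 11:
n in base 11: [3, 7]
k in base 11: [1, 10]
C(40,21) mod 11 = ∏ C(n_i, k_i) mod 11
Digit binomials (mod 11): C(3,1) = 3; C(7,10) = 0 (k_i > n_i)
Product: 3 × 0 = 0 ≡ 0 (mod 11)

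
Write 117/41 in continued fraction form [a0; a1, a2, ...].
[2; 1, 5, 1, 5]

Euclidean algorithm steps:
117 = 2 × 41 + 35
41 = 1 × 35 + 6
35 = 5 × 6 + 5
6 = 1 × 5 + 1
5 = 5 × 1 + 0
Continued fraction: [2; 1, 5, 1, 5]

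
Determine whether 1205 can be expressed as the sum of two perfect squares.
7² + 34² (a=7, b=34)

Factorization: 1205 = 5 × 241
By Fermat: n is sum of two squares iff every prime p ≡ 3 (mod 4) appears to even power.
All primes ≡ 3 (mod 4) appear to even power.
Search a = 0, 1, 2, … for 1205 - a² a perfect square: first hit at a = 7: 1205 - 49 = 1156 = 34².
1205 = 7² + 34² = 49 + 1156 ✓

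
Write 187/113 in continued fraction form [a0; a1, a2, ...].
[1; 1, 1, 1, 8, 1, 3]

Euclidean algorithm steps:
187 = 1 × 113 + 74
113 = 1 × 74 + 39
74 = 1 × 39 + 35
39 = 1 × 35 + 4
35 = 8 × 4 + 3
4 = 1 × 3 + 1
3 = 3 × 1 + 0
Continued fraction: [1; 1, 1, 1, 8, 1, 3]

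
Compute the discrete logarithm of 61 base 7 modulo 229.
60

Baby-step giant-step with step n = ⌈√229⌉ = 16.
Baby steps 7^j mod 229 (j:value) for j=0..15: 0:1, 1:7, 2:49, 3:114, 4:111, 5:90, 6:172, 7:59, 8:184, 9:143, 10:85, 11:137, 12:43, 13:72, 14:46, 15:93.
Giant-step multiplier: 7^(-16) ≡ 7^(228-16) = 7^212 ≡ 159 (mod 229).
Giant steps γ_i = 61·159^i mod 229: γ_0=61, γ_1=81, γ_2=55, γ_3=43 (in table at j=12).
x = i·n + j = 3·16 + 12 = 60.
Check: 7^60 ≡ 61 (mod 229).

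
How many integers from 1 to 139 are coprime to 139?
138

139 = 139
φ(n) = n × ∏(1 - 1/p) for each prime p dividing n
φ(139) = 139 × (1 - 1/139) = 138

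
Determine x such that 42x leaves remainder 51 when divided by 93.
x ≡ 30 (mod 31)

gcd(42, 93) = 3, which divides 51, so solutions exist.
Divide through by 3: 14x ≡ 17 (mod 31).
Find 14^(-1) mod 31 by the extended Euclidean algorithm:
31 = 2 × 14 + 3  ⟹  3 = (1)·31 + (-2)·14
14 = 4 × 3 + 2  ⟹  2 = (-4)·31 + (9)·14
3 = 1 × 2 + 1  ⟹  1 = (5)·31 + (-11)·14
So (-11)·14 ≡ 1 (mod 31), i.e. 14^(-1) ≡ -11 ≡ 20 (mod 31).
x ≡ 20 × 17 = 340 ≡ 30 (mod 31).
Check: 42 × 30 = 1260 ≡ 51 (mod 93).
x ≡ 30 (mod 31), giving 3 solutions mod 93.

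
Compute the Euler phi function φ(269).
268

269 = 269
φ(n) = n × ∏(1 - 1/p) for each prime p dividing n
φ(269) = 269 × (1 - 1/269) = 268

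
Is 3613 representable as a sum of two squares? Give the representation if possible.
42² + 43² (a=42, b=43)

Factorization: 3613 = 3613
By Fermat: n is sum of two squares iff every prime p ≡ 3 (mod 4) appears to even power.
All primes ≡ 3 (mod 4) appear to even power.
Search a = 0, 1, 2, … for 3613 - a² a perfect square: first hit at a = 42: 3613 - 1764 = 1849 = 43².
3613 = 42² + 43² = 1764 + 1849 ✓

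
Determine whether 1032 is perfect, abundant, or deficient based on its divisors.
abundant

Proper divisors of 1032: sum = 1 + 2 + 3 + 4 + 6 + 8 + 12 + 24 + 43 + 86 + 129 + 172 + 258 + 344 + 516 = 1608
Since 1608 > 1032, 1032 is abundant.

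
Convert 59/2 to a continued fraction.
[29; 2]

Euclidean algorithm steps:
59 = 29 × 2 + 1
2 = 2 × 1 + 0
Continued fraction: [29; 2]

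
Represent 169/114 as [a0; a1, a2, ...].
[1; 2, 13, 1, 3]

Euclidean algorithm steps:
169 = 1 × 114 + 55
114 = 2 × 55 + 4
55 = 13 × 4 + 3
4 = 1 × 3 + 1
3 = 3 × 1 + 0
Continued fraction: [1; 2, 13, 1, 3]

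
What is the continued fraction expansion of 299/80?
[3; 1, 2, 1, 4, 4]

Euclidean algorithm steps:
299 = 3 × 80 + 59
80 = 1 × 59 + 21
59 = 2 × 21 + 17
21 = 1 × 17 + 4
17 = 4 × 4 + 1
4 = 4 × 1 + 0
Continued fraction: [3; 1, 2, 1, 4, 4]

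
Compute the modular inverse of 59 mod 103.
7

gcd(59, 103) = 1, so the inverse exists.
Extended Euclidean algorithm on (103, 59):
103 = 1 × 59 + 44  ⟹  44 = (1)·103 + (-1)·59
59 = 1 × 44 + 15  ⟹  15 = (-1)·103 + (2)·59
44 = 2 × 15 + 14  ⟹  14 = (3)·103 + (-5)·59
15 = 1 × 14 + 1  ⟹  1 = (-4)·103 + (7)·59
So (7)·59 ≡ 1 (mod 103), i.e. 59^(-1) ≡ 7 (mod 103).
Check: 59 × 7 = 413 ≡ 1 (mod 103)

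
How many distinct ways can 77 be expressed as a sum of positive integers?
10619863

p(n) counts ways to write n as a sum of positive integers (order ignored).
Euler's pentagonal recurrence: p(k) = p(k-1) + p(k-2) - p(k-5) - p(k-7) + p(k-12) + p(k-15) - ... (offsets j(3j∓1)/2, signs ++--, p(0)=1, p(<0)=0).
DP table for k = 0..76: p(0)=1, p(1)=1, p(2)=2, p(3)=3, p(4)=5, p(5)=7, p(6)=11, p(7)=15, p(8)=22, p(9)=30, p(10)=42, p(11)=56, p(12)=77, p(13)=101, p(14)=135, p(15)=176, p(16)=231, p(17)=297, p(18)=385, p(19)=490, p(20)=627, p(21)=792, p(22)=1002, p(23)=1255, p(24)=1575, p(25)=1958, p(26)=2436, p(27)=3010, p(28)=3718, p(29)=4565, p(30)=5604, p(31)=6842, p(32)=8349, p(33)=10143, p(34)=12310, p(35)=14883, p(36)=17977, p(37)=21637, p(38)=26015, p(39)=31185, p(40)=37338, p(41)=44583, p(42)=53174, p(43)=63261, p(44)=75175, p(45)=89134, p(46)=105558, p(47)=124754, p(48)=147273, p(49)=173525, p(50)=204226, p(51)=239943, p(52)=281589, p(53)=329931, p(54)=386155, p(55)=451276, p(56)=526823, p(57)=614154, p(58)=715220, p(59)=831820, p(60)=966467, p(61)=1121505, p(62)=1300156, p(63)=1505499, p(64)=1741630, p(65)=2012558, p(66)=2323520, p(67)=2679689, p(68)=3087735, p(69)=3554345, p(70)=4087968, p(71)=4697205, p(72)=5392783, p(73)=6185689, p(74)=7089500, p(75)=8118264, p(76)=9289091.
Final step: p(77) = p(76) + p(75) - p(72) - p(70) + p(65) + p(62) - p(55) - p(51) + p(42) + p(37) - p(26) - p(20) + p(7) + p(0)
= 9289091 + 8118264 - 5392783 - 4087968 + 2012558 + 1300156 - 451276 - 239943 + 53174 + 21637 - 2436 - 627 + 15 + 1
= 10619863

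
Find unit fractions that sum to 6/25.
1/5 + 1/25

Greedy algorithm:
6/25: ceiling(25/6) = 5, use 1/5
1/25: ceiling(25/1) = 25, use 1/25
Result: 6/25 = 1/5 + 1/25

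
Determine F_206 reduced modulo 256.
249

Matrix identity: Q^n = [[F_(n+1), F_n], [F_n, F_(n-1)]] with Q = [[1,1],[1,0]].
n = 206 = 11001110₂. Square-and-multiply, entries mod 256:
Q^1 = [[1,1],[1,0]]
Q^3 = (Q^1)²·Q = [[3,2],[2,1]]
Q^6 = (Q^3)² = [[13,8],[8,5]]
Q^12 = (Q^6)² = [[233,144],[144,89]]
Q^25 = (Q^12)²·Q = [[49,17],[17,32]]
Q^51 = (Q^25)²·Q = [[227,130],[130,97]]
Q^103 = (Q^51)²·Q = [[213,77],[77,136]]
Q^206 = (Q^103)² = [[98,249],[249,105]]
F_206 mod 256 = Q^206[0][1] = 249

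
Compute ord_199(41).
198

199 is prime, so ord(41) divides φ(199) = 198.
Divisors of 198: 1, 2, 3, 6, 9, 11, 18, 22, 33, 66, 99, 198.
Repeated squaring: 41^1 ≡ 41, 41^2 ≡ 89, 41^4 ≡ 160, 41^8 ≡ 128, 41^16 ≡ 66, 41^32 ≡ 177, 41^64 ≡ 86, 41^128 ≡ 33 (mod 199).
Test 41^d mod 199 for each divisor d in increasing order:
41^1 ≡ 41
41^2 ≡ 89
41^3 = 41^2·41^1 ≡ 67
41^6 = 41^4·41^2 ≡ 111
41^9 = 41^8·41^1 ≡ 74
41^11 = 41^8·41^2·41^1 ≡ 19
41^18 = 41^16·41^2 ≡ 103
41^22 = 41^16·41^4·41^2 ≡ 162
41^33 = 41^32·41^1 ≡ 93
41^66 = 41^64·41^2 ≡ 92
41^99 = 41^64·41^32·41^2·41^1 ≡ 198
41^198 = 41^128·41^64·41^4·41^2 ≡ 1  ← first divisor giving 1
The order is 198.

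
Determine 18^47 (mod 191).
86

Repeated squaring. Binary of 47 = 101111.
18^1 ≡ 18 (mod 191); 18^2 ≡ 133 (mod 191); 18^4 ≡ 117 (mod 191); 18^8 ≡ 128 (mod 191); 18^16 ≡ 149 (mod 191); 18^32 ≡ 45 (mod 191)
18^47 = 18^1 × 18^2 × 18^4 × 18^8 × 18^32 ≡ 86 (mod 191)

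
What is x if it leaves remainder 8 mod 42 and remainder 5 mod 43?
134

Using Chinese Remainder Theorem:
M = 42 × 43 = 1806
M1 = 43, M2 = 42
y1 = 43^(-1) mod 42 = 1
y2 = 42^(-1) mod 43 = 42
x = (8×43×1 + 5×42×42) mod 1806 = 134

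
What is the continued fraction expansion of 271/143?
[1; 1, 8, 1, 1, 7]

Euclidean algorithm steps:
271 = 1 × 143 + 128
143 = 1 × 128 + 15
128 = 8 × 15 + 8
15 = 1 × 8 + 7
8 = 1 × 7 + 1
7 = 7 × 1 + 0
Continued fraction: [1; 1, 8, 1, 1, 7]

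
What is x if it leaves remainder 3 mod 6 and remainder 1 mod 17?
69

Using Chinese Remainder Theorem:
M = 6 × 17 = 102
M1 = 17, M2 = 6
y1 = 17^(-1) mod 6 = 5
y2 = 6^(-1) mod 17 = 3
x = (3×17×5 + 1×6×3) mod 102 = 69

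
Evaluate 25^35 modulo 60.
25

Repeated squaring. Binary of 35 = 100011.
25^1 ≡ 25 (mod 60); 25^2 ≡ 25 (mod 60); 25^4 ≡ 25 (mod 60); 25^8 ≡ 25 (mod 60); 25^16 ≡ 25 (mod 60); 25^32 ≡ 25 (mod 60)
25^35 = 25^1 × 25^2 × 25^32 ≡ 25 (mod 60)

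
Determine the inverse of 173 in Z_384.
293

gcd(173, 384) = 1, so the inverse exists.
Extended Euclidean algorithm on (384, 173):
384 = 2 × 173 + 38  ⟹  38 = (1)·384 + (-2)·173
173 = 4 × 38 + 21  ⟹  21 = (-4)·384 + (9)·173
38 = 1 × 21 + 17  ⟹  17 = (5)·384 + (-11)·173
21 = 1 × 17 + 4  ⟹  4 = (-9)·384 + (20)·173
17 = 4 × 4 + 1  ⟹  1 = (41)·384 + (-91)·173
So (-91)·173 ≡ 1 (mod 384), i.e. 173^(-1) ≡ -91 ≡ 293 (mod 384).
Check: 173 × 293 = 50689 ≡ 1 (mod 384)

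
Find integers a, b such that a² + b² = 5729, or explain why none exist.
20² + 73² (a=20, b=73)

Factorization: 5729 = 17 × 337
By Fermat: n is sum of two squares iff every prime p ≡ 3 (mod 4) appears to even power.
All primes ≡ 3 (mod 4) appear to even power.
Search a = 0, 1, 2, … for 5729 - a² a perfect square: first hit at a = 20: 5729 - 400 = 5329 = 73².
5729 = 20² + 73² = 400 + 5329 ✓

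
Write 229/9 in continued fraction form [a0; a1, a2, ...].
[25; 2, 4]

Euclidean algorithm steps:
229 = 25 × 9 + 4
9 = 2 × 4 + 1
4 = 4 × 1 + 0
Continued fraction: [25; 2, 4]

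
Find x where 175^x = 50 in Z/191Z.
44

Baby-step giant-step with step n = ⌈√191⌉ = 14.
Baby steps 175^j mod 191 (j:value) for j=0..13: 0:1, 1:175, 2:65, 3:106, 4:23, 5:14, 6:158, 7:146, 8:147, 9:131, 10:5, 11:111, 12:134, 13:148.
Giant-step multiplier: 175^(-14) ≡ 175^(190-14) = 175^176 ≡ 98 (mod 191).
Giant steps γ_i = 50·98^i mod 191: γ_0=50, γ_1=125, γ_2=26, γ_3=65 (in table at j=2).
x = i·n + j = 3·14 + 2 = 44.
Check: 175^44 ≡ 50 (mod 191).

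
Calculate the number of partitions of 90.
56634173

p(n) counts ways to write n as a sum of positive integers (order ignored).
Euler's pentagonal recurrence: p(k) = p(k-1) + p(k-2) - p(k-5) - p(k-7) + p(k-12) + p(k-15) - ... (offsets j(3j∓1)/2, signs ++--, p(0)=1, p(<0)=0).
DP table for k = 0..89: p(0)=1, p(1)=1, p(2)=2, p(3)=3, p(4)=5, p(5)=7, p(6)=11, p(7)=15, p(8)=22, p(9)=30, p(10)=42, p(11)=56, p(12)=77, p(13)=101, p(14)=135, p(15)=176, p(16)=231, p(17)=297, p(18)=385, p(19)=490, p(20)=627, p(21)=792, p(22)=1002, p(23)=1255, p(24)=1575, p(25)=1958, p(26)=2436, p(27)=3010, p(28)=3718, p(29)=4565, p(30)=5604, p(31)=6842, p(32)=8349, p(33)=10143, p(34)=12310, p(35)=14883, p(36)=17977, p(37)=21637, p(38)=26015, p(39)=31185, p(40)=37338, p(41)=44583, p(42)=53174, p(43)=63261, p(44)=75175, p(45)=89134, p(46)=105558, p(47)=124754, p(48)=147273, p(49)=173525, p(50)=204226, p(51)=239943, p(52)=281589, p(53)=329931, p(54)=386155, p(55)=451276, p(56)=526823, p(57)=614154, p(58)=715220, p(59)=831820, p(60)=966467, p(61)=1121505, p(62)=1300156, p(63)=1505499, p(64)=1741630, p(65)=2012558, p(66)=2323520, p(67)=2679689, p(68)=3087735, p(69)=3554345, p(70)=4087968, p(71)=4697205, p(72)=5392783, p(73)=6185689, p(74)=7089500, p(75)=8118264, p(76)=9289091, p(77)=10619863, p(78)=12132164, p(79)=13848650, p(80)=15796476, p(81)=18004327, p(82)=20506255, p(83)=23338469, p(84)=26543660, p(85)=30167357, p(86)=34262962, p(87)=38887673, p(88)=44108109, p(89)=49995925.
Final step: p(90) = p(89) + p(88) - p(85) - p(83) + p(78) + p(75) - p(68) - p(64) + p(55) + p(50) - p(39) - p(33) + p(20) + p(13)
= 49995925 + 44108109 - 30167357 - 23338469 + 12132164 + 8118264 - 3087735 - 1741630 + 451276 + 204226 - 31185 - 10143 + 627 + 101
= 56634173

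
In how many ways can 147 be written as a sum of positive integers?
30388671978

p(n) counts ways to write n as a sum of positive integers (order ignored).
Euler's pentagonal recurrence: p(k) = p(k-1) + p(k-2) - p(k-5) - p(k-7) + p(k-12) + p(k-15) - ... (offsets j(3j∓1)/2, signs ++--, p(0)=1, p(<0)=0).
DP table for k = 0..146: p(0)=1, p(1)=1, p(2)=2, p(3)=3, p(4)=5, p(5)=7, p(6)=11, p(7)=15, p(8)=22, p(9)=30, p(10)=42, p(11)=56, p(12)=77, p(13)=101, p(14)=135, p(15)=176, p(16)=231, p(17)=297, p(18)=385, p(19)=490, p(20)=627, p(21)=792, p(22)=1002, p(23)=1255, p(24)=1575, p(25)=1958, p(26)=2436, p(27)=3010, p(28)=3718, p(29)=4565, p(30)=5604, p(31)=6842, p(32)=8349, p(33)=10143, p(34)=12310, p(35)=14883, p(36)=17977, p(37)=21637, p(38)=26015, p(39)=31185, p(40)=37338, p(41)=44583, p(42)=53174, p(43)=63261, p(44)=75175, p(45)=89134, p(46)=105558, p(47)=124754, p(48)=147273, p(49)=173525, p(50)=204226, p(51)=239943, p(52)=281589, p(53)=329931, p(54)=386155, p(55)=451276, p(56)=526823, p(57)=614154, p(58)=715220, p(59)=831820, p(60)=966467, p(61)=1121505, p(62)=1300156, p(63)=1505499, p(64)=1741630, p(65)=2012558, p(66)=2323520, p(67)=2679689, p(68)=3087735, p(69)=3554345, p(70)=4087968, p(71)=4697205, p(72)=5392783, p(73)=6185689, p(74)=7089500, p(75)=8118264, p(76)=9289091, p(77)=10619863, p(78)=12132164, p(79)=13848650, p(80)=15796476, p(81)=18004327, p(82)=20506255, p(83)=23338469, p(84)=26543660, p(85)=30167357, p(86)=34262962, p(87)=38887673, p(88)=44108109, p(89)=49995925, p(90)=56634173, p(91)=64112359, p(92)=72533807, p(93)=82010177, p(94)=92669720, p(95)=104651419, p(96)=118114304, p(97)=133230930, p(98)=150198136, p(99)=169229875, p(100)=190569292, p(101)=214481126, p(102)=241265379, p(103)=271248950, p(104)=304801365, p(105)=342325709, p(106)=384276336, p(107)=431149389, p(108)=483502844, p(109)=541946240, p(110)=607163746, p(111)=679903203, p(112)=761002156, p(113)=851376628, p(114)=952050665, p(115)=1064144451, p(116)=1188908248, p(117)=1327710076, p(118)=1482074143, p(119)=1653668665, p(120)=1844349560, p(121)=2056148051, p(122)=2291320912, p(123)=2552338241, p(124)=2841940500, p(125)=3163127352, p(126)=3519222692, p(127)=3913864295, p(128)=4351078600, p(129)=4835271870, p(130)=5371315400, p(131)=5964539504, p(132)=6620830889, p(133)=7346629512, p(134)=8149040695, p(135)=9035836076, p(136)=10015581680, p(137)=11097645016, p(138)=12292341831, p(139)=13610949895, p(140)=15065878135, p(141)=16670689208, p(142)=18440293320, p(143)=20390982757, p(144)=22540654445, p(145)=24908858009, p(146)=27517052599.
Final step: p(147) = p(146) + p(145) - p(142) - p(140) + p(135) + p(132) - p(125) - p(121) + p(112) + p(107) - p(96) - p(90) + p(77) + p(70) - p(55) - p(47) + p(30) + p(21) - p(2)
= 27517052599 + 24908858009 - 18440293320 - 15065878135 + 9035836076 + 6620830889 - 3163127352 - 2056148051 + 761002156 + 431149389 - 118114304 - 56634173 + 10619863 + 4087968 - 451276 - 124754 + 5604 + 792 - 2
= 30388671978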